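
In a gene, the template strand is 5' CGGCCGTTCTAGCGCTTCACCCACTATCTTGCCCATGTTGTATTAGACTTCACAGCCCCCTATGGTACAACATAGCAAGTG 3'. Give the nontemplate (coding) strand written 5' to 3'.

The coding strand is complementary and antiparallel to the template: take the complement (A↔T, G↔C) and reverse.

5'-CACTTGCTATGTTGTACCATAGGGGGCTGTGAAGTCTAATACAACATGGGCAAGATAGTGGGTGAAGCGCTAGAACGGCCG-3'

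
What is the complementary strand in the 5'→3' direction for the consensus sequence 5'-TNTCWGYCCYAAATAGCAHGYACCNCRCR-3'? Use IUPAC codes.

5'-YGYGNGGTRCDTGCTATTTRGGRCWGANA-3'

Standard pairs A↔T, G↔C; ambiguity codes pair R↔Y, W↔W, H↔D, N↔N. Complement (ANAGWCRGGRTTTATCGTDCRTGGNGYGY), then reverse for 5'→3'.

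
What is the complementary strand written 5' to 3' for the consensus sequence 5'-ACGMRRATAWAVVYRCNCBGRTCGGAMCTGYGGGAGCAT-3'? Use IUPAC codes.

Standard pairs A↔T, G↔C; ambiguity codes pair R↔Y, M↔K, W↔W, B↔V, N↔N. Complement (TGCKYYTATWTBBRYGNGVCYAGCCTKGACRCCCTCGTA), then reverse for 5'→3'.

5′-ATGCTCCCRCAGKTCCGAYCVGNGYRBBTWTATYYKCGT-3′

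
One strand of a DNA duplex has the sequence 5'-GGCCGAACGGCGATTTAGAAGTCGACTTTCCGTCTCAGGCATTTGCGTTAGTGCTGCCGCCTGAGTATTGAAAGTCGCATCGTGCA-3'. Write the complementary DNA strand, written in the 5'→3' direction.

5'-TGCACGATGCGACTTTCAATACTCAGGCGGCAGCACTAACGCAAATGCCTGAGACGGAAAGTCGACTTCTAAATCGCCGTTCGGCC-3'

The complement of GGCCGAACGGCGATTTAGAAGTCGACTTTCCGTCTCAGGCATTTGCGTTAGTGCTGCCGCCTGAGTATTGAAAGTCGCATCGTGCA is CCGGCTTGCCGCTAAATCTTCAGCTGAAAGGCAGAGTCCGTAAACGCAATCACGACGGCGGACTCATAACTTTCAGCGTAGCACGT (A↔T, G↔C). DNA strands are antiparallel, so the complementary strand runs 3'→5'; reversing gives the 5'→3' form.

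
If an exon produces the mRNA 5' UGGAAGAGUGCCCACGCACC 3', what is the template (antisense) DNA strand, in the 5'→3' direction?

Replace U with T to get the coding DNA strand: TGGAAGAGTGCCCACGCACC. The template strand is its reverse complement (complement ACCTTCTCACGGGTGCGTGG, then reverse).

5'-GGTGCGTGGGCACTCTTCCA-3'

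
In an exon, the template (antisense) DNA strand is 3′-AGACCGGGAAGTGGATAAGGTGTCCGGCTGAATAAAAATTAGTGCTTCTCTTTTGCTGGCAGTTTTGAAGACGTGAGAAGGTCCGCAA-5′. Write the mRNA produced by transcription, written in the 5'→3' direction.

5′-UCUGGCCCUUCACCUAUUCCACAGGCCGACUUAUUUUUAAUCACGAAGAGAAAACGACCGUCAAAACUUCUGCACUCUUCCAGGCGUU-3′

Reading the template 3'→5' as shown, RNA polymerase pairs each base (A→U, T→A, G↔C) to build mRNA 5'→3' directly.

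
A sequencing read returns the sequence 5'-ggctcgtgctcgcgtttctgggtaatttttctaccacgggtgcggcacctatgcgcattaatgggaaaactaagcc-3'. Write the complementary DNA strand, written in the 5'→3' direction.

The complement of GGCTCGTGCTCGCGTTTCTGGGTAATTTTTCTACCACGGGTGCGGCACCTATGCGCATTAATGGGAAAACTAAGCC is CCGAGCACGAGCGCAAAGACCCATTAAAAAGATGGTGCCCACGCCGTGGATACGCGTAATTACCCTTTTGATTCGG (A↔T, G↔C). DNA strands are antiparallel, so the complementary strand runs 3'→5'; reversing gives the 5'→3' form.

5'-GGCTTAGTTTTCCCATTAATGCGCATAGGTGCCGCACCCGTGGTAGAAAAATTACCCAGAAACGCGAGCACGAGCC-3'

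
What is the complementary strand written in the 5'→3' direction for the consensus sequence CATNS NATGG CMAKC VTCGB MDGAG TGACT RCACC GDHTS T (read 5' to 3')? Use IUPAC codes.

Standard pairs A↔T, G↔C; ambiguity codes pair R↔Y, M↔K, S↔S, B↔V, D↔H, N↔N. Complement (GTANSNTACCGKTMGBAGCVKHCTCACTGAYGTGGCHDASA), then reverse for 5'→3'.

5'-ASADHCGGTGYAGTCACTCHKVCGABGMTKGCCATNSNATG-3'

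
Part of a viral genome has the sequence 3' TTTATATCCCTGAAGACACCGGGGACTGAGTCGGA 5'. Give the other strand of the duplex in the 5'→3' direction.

5'-AAATATAGGGACTTCTGTGGCCCCTGACTCAGCCT-3'

The strand is given 3'→5', so its complement runs 5'→3' in the same left-to-right order: pair each base A↔T, G↔C.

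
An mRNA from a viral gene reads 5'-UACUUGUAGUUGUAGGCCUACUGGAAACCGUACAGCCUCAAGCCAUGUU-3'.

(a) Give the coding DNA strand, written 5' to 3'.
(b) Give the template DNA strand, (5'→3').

(a) The coding strand matches the mRNA with U→T.
(b) The template strand is the reverse complement of the coding strand.

(a) 5'-TACTTGTAGTTGTAGGCCTACTGGAAACCGTACAGCCTCAAGCCATGTT-3'
(b) 5'-AACATGGCTTGAGGCTGTACGGTTTCCAGTAGGCCTACAACTACAAGTA-3'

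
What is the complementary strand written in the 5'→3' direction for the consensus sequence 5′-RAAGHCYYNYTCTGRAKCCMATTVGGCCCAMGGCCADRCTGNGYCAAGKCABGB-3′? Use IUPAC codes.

5'-VCVTGMCTTGRCNCAGYHTGGCCKTGGGCCBAATKGGMTYCAGARNRRGDCTTY-3'

Standard pairs A↔T, G↔C; ambiguity codes pair R↔Y, M↔K, B↔V, D↔H, N↔N. Complement (YTTCDGRRNRAGACYTMGGKTAABCCGGGTKCCGGTHYGACNCRGTTCMGTVCV), then reverse for 5'→3'.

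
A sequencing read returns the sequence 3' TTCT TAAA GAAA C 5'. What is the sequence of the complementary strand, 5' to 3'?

5'-AAGAATTTCTTTG-3'

The strand is given 3'→5', so its complement runs 5'→3' in the same left-to-right order: pair each base A↔T, G↔C.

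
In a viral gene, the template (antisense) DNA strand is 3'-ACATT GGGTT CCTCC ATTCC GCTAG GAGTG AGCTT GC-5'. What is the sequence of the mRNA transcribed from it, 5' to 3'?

5'-UGUAACCCAAGGAGGUAAGGCGAUCCUCACUCGAACG-3'

Reading the template 3'→5' as shown, RNA polymerase pairs each base (A→U, T→A, G↔C) to build mRNA 5'→3' directly.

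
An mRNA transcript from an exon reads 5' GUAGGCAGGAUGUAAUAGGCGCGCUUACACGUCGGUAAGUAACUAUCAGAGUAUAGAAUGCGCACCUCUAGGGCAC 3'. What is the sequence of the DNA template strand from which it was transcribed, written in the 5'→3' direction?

5'-GTGCCCTAGAGGTGCGCATTCTATACTCTGATAGTTACTTACCGACGTGTAAGCGCGCCTATTACATCCTGCCTAC-3'

Replace U with T to get the coding DNA strand: GTAGGCAGGATGTAATAGGCGCGCTTACACGTCGGTAAGTAACTATCAGAGTATAGAATGCGCACCTCTAGGGCAC. The template strand is its reverse complement (complement CATCCGTCCTACATTATCCGCGCGAATGTGCAGCCATTCATTGATAGTCTCATATCTTACGCGTGGAGATCCCGTG, then reverse).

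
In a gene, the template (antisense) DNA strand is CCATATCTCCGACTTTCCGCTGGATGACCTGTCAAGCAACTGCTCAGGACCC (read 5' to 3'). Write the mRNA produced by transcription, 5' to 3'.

5'-GGGUCCUGAGCAGUUGCUUGACAGGUCAUCCAGCGGAAAGUCGGAGAUAUGG-3'

The mRNA has the sequence of the coding strand (reverse complement of the template) with T→U. Reverse complement of CCATATCTCCGACTTTCCGCTGGATGACCTGTCAAGCAACTGCTCAGGACCC is GGGTCCTGAGCAGTTGCTTGACAGGTCATCCAGCGGAAAGTCGGAGATATGG; then T→U.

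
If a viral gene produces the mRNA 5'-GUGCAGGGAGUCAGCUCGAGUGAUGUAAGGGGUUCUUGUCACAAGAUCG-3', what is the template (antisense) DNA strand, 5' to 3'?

5'-CGATCTTGTGACAAGAACCCCTTACATCACTCGAGCTGACTCCCTGCAC-3'

Replace U with T to get the coding DNA strand: GTGCAGGGAGTCAGCTCGAGTGATGTAAGGGGTTCTTGTCACAAGATCG. The template strand is its reverse complement (complement CACGTCCCTCAGTCGAGCTCACTACATTCCCCAAGAACAGTGTTCTAGC, then reverse).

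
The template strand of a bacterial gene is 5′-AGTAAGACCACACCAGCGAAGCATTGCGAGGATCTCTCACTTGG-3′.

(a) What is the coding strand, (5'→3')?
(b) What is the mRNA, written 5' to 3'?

(a) 5'-CCAAGTGAGAGATCCTCGCAATGCTTCGCTGGTGTGGTCTTACT-3'
(b) 5'-CCAAGUGAGAGAUCCUCGCAAUGCUUCGCUGGUGUGGUCUUACU-3'

(a) The coding strand is the reverse complement of the template: complement TCATTCTGGTGTGGTCGCTTCGTAACGCTCCTAGAGAGTGAACC, then reverse.
(b) mRNA has the coding-strand sequence with T→U.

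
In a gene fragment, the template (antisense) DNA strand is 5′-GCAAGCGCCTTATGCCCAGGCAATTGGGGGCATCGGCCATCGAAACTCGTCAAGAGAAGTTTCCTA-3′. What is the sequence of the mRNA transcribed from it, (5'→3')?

5'-UAGGAAACUUCUCUUGACGAGUUUCGAUGGCCGAUGCCCCCAAUUGCCUGGGCAUAAGGCGCUUGC-3'

The mRNA has the sequence of the coding strand (reverse complement of the template) with T→U. Reverse complement of GCAAGCGCCTTATGCCCAGGCAATTGGGGGCATCGGCCATCGAAACTCGTCAAGAGAAGTTTCCTA is TAGGAAACTTCTCTTGACGAGTTTCGATGGCCGATGCCCCCAATTGCCTGGGCATAAGGCGCTTGC; then T→U.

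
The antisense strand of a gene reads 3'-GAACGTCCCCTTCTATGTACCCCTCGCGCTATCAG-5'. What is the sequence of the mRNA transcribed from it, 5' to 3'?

5′-CUUGCAGGGGAAGAUACAUGGGGAGCGCGAUAGUC-3′

Reading the template 3'→5' as shown, RNA polymerase pairs each base (A→U, T→A, G↔C) to build mRNA 5'→3' directly.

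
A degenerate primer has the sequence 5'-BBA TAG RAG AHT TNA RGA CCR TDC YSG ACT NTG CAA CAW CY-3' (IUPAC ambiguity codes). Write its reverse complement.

5′-RGWTGTTGCANAGTCSRGHAYGGTCYTNAADTCTYCTATVV-3′

Standard pairs A↔T, G↔C; ambiguity codes pair R↔Y, W↔W, S↔S, B↔V, D↔H, N↔N. Complement (VVTATCYTCTDAANTYCTGGYAHGRSCTGANACGTTGTWGR), then reverse for 5'→3'.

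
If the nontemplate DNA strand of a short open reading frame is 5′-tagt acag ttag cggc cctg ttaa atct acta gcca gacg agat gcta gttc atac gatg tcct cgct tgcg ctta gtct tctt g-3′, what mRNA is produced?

5'-UAGUACAGUUAGCGGCCCUGUUAAAUCUACUAGCCAGACGAGAUGCUAGUUCAUACGAUGUCCUCGCUUGCGCUUAGUCUUCUUG-3'

mRNA has the coding-strand sequence with U in place of T.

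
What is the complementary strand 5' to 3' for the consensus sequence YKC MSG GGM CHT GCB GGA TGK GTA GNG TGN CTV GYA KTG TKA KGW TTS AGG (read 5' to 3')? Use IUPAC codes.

5'-CCTSAAWCMTMACAMTRCBAGNCACNCTACMCATCCVGCADGKCCCSKGMR-3'

Standard pairs A↔T, G↔C; ambiguity codes pair Y↔R, M↔K, W↔W, S↔S, B↔V, H↔D, N↔N. Complement (RMGKSCCCKGDACGVCCTACMCATCNCACNGABCRTMACAMTMCWAASTCC), then reverse for 5'→3'.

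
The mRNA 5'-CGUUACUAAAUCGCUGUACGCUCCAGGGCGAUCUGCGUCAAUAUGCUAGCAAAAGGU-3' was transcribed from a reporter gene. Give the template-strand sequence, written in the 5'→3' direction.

5'-ACCTTTTGCTAGCATATTGACGCAGATCGCCCTGGAGCGTACAGCGATTTAGTAACG-3'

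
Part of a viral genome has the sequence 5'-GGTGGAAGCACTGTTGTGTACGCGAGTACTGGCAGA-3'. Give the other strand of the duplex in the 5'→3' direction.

5′-TCTGCCAGTACTCGCGTACACAACAGTGCTTCCACC-3′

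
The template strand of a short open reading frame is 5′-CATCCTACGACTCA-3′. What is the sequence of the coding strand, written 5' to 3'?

5′-TGAGTCGTAGGATG-3′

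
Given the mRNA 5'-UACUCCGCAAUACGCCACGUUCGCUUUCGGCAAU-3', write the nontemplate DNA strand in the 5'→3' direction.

5'-TACTCCGCAATACGCCACGTTCGCTTTCGGCAAT-3'

The coding DNA strand has the same 5'→3' sequence as the mRNA with U replaced by T.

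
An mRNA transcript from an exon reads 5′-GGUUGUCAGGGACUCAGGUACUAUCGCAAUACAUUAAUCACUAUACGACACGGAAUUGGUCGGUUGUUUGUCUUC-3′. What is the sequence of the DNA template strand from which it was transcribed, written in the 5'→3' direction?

5′-GAAGACAAACAACCGACCAATTCCGTGTCGTATAGTGATTAATGTATTGCGATAGTACCTGAGTCCCTGACAACC-3′

Replace U with T to get the coding DNA strand: GGTTGTCAGGGACTCAGGTACTATCGCAATACATTAATCACTATACGACACGGAATTGGTCGGTTGTTTGTCTTC. The template strand is its reverse complement (complement CCAACAGTCCCTGAGTCCATGATAGCGTTATGTAATTAGTGATATGCTGTGCCTTAACCAGCCAACAAACAGAAG, then reverse).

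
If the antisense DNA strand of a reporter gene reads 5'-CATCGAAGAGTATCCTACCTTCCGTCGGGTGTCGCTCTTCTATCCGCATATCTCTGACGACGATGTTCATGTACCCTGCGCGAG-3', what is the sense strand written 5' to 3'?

The coding strand is complementary and antiparallel to the template: take the complement (A↔T, G↔C) and reverse.

5'-CTCGCGCAGGGTACATGAACATCGTCGTCAGAGATATGCGGATAGAAGAGCGACACCCGACGGAAGGTAGGATACTCTTCGATG-3'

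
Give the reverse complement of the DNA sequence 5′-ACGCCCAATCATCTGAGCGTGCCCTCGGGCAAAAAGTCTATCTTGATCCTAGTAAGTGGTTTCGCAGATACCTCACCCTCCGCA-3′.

5'-TGCGGAGGGTGAGGTATCTGCGAAACCACTTACTAGGATCAAGATAGACTTTTTGCCCGAGGGCACGCTCAGATGATTGGGCGT-3'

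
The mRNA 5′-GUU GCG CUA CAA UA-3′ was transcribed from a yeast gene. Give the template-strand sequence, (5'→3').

Replace U with T to get the coding DNA strand: GTTGCGCTACAATA. The template strand is its reverse complement (complement CAACGCGATGTTAT, then reverse).

5′-TATTGTAGCGCAAC-3′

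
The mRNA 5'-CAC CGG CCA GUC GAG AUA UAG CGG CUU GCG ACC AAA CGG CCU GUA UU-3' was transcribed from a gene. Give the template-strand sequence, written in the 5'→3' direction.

5'-AATACAGGCCGTTTGGTCGCAAGCCGCTATATCTCGACTGGCCGGTG-3'

Replace U with T to get the coding DNA strand: CACCGGCCAGTCGAGATATAGCGGCTTGCGACCAAACGGCCTGTATT. The template strand is its reverse complement (complement GTGGCCGGTCAGCTCTATATCGCCGAACGCTGGTTTGCCGGACATAA, then reverse).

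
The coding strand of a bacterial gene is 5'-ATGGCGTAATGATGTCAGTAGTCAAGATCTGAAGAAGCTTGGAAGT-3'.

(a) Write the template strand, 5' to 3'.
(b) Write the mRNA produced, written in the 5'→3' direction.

(a) 5'-ACTTCCAAGCTTCTTCAGATCTTGACTACTGACATCATTACGCCAT-3'
(b) 5'-AUGGCGUAAUGAUGUCAGUAGUCAAGAUCUGAAGAAGCUUGGAAGU-3'

(a) The template strand is the reverse complement of the coding strand: complement TACCGCATTACTACAGTCATCAGTTCTAGACTTCTTCGAACCTTCA, then reverse.
(b) mRNA matches the coding strand with T→U.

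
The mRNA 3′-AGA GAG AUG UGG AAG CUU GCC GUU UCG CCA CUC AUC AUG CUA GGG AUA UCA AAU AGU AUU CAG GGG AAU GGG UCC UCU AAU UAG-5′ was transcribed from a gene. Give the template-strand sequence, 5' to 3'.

Written 5'→3' the mRNA is GAUUAAUCUCCUGGGUAAGGGGACUUAUGAUAAACUAUAGGGAUCGUACUACUCACCGCUUUGCCGUUCGAAGGUGUAGAGAGA, so the coding DNA strand is GATTAATCTCCTGGGTAAGGGGACTTATGATAAACTATAGGGATCGTACTACTCACCGCTTTGCCGTTCGAAGGTGTAGAGAGA. The template is its reverse complement.

5'-TCTCTCTACACCTTCGAACGGCAAAGCGGTGAGTAGTACGATCCCTATAGTTTATCATAAGTCCCCTTACCCAGGAGATTAATC-3'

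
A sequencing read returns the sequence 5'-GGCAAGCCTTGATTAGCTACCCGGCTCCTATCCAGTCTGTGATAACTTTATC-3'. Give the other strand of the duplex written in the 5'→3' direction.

The complement of GGCAAGCCTTGATTAGCTACCCGGCTCCTATCCAGTCTGTGATAACTTTATC is CCGTTCGGAACTAATCGATGGGCCGAGGATAGGTCAGACACTATTGAAATAG (A↔T, G↔C). DNA strands are antiparallel, so the complementary strand runs 3'→5'; reversing gives the 5'→3' form.

5'-GATAAAGTTATCACAGACTGGATAGGAGCCGGGTAGCTAATCAAGGCTTGCC-3'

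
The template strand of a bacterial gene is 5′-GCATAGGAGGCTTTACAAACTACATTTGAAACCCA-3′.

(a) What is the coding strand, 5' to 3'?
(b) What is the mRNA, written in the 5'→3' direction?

(a) The coding strand is the reverse complement of the template: complement CGTATCCTCCGAAATGTTTGATGTAAACTTTGGGT, then reverse.
(b) mRNA has the coding-strand sequence with T→U.

(a) 5'-TGGGTTTCAAATGTAGTTTGTAAAGCCTCCTATGC-3'
(b) 5'-UGGGUUUCAAAUGUAGUUUGUAAAGCCUCCUAUGC-3'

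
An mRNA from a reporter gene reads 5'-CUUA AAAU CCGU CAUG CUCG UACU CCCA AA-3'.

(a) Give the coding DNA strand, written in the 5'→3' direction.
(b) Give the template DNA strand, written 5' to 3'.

(a) 5'-CTTAAAATCCGTCATGCTCGTACTCCCAAA-3'
(b) 5'-TTTGGGAGTACGAGCATGACGGATTTTAAG-3'

(a) The coding strand matches the mRNA with U→T.
(b) The template strand is the reverse complement of the coding strand.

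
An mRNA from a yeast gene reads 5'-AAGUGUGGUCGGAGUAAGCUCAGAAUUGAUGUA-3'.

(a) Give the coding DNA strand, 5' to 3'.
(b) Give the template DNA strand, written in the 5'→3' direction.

(a) The coding strand matches the mRNA with U→T.
(b) The template strand is the reverse complement of the coding strand.

(a) 5'-AAGTGTGGTCGGAGTAAGCTCAGAATTGATGTA-3'
(b) 5′-TACATCAATTCTGAGCTTACTCCGACCACACTT-3′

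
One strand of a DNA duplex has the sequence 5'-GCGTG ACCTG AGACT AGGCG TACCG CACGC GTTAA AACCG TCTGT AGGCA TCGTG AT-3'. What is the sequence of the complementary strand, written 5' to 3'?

5'-ATCACGATGCCTACAGACGGTTTTAACGCGTGCGGTACGCCTAGTCTCAGGTCACGC-3'

The complement of GCGTGACCTGAGACTAGGCGTACCGCACGCGTTAAAACCGTCTGTAGGCATCGTGAT is CGCACTGGACTCTGATCCGCATGGCGTGCGCAATTTTGGCAGACATCCGTAGCACTA (A↔T, G↔C). DNA strands are antiparallel, so the complementary strand runs 3'→5'; reversing gives the 5'→3' form.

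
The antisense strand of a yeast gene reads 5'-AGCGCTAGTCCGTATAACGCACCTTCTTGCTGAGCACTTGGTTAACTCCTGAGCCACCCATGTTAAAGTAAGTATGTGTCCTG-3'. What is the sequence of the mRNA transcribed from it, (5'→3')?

5'-CAGGACACAUACUUACUUUAACAUGGGUGGCUCAGGAGUUAACCAAGUGCUCAGCAAGAAGGUGCGUUAUACGGACUAGCGCU-3'

The mRNA has the sequence of the coding strand (reverse complement of the template) with T→U. Reverse complement of AGCGCTAGTCCGTATAACGCACCTTCTTGCTGAGCACTTGGTTAACTCCTGAGCCACCCATGTTAAAGTAAGTATGTGTCCTG is CAGGACACATACTTACTTTAACATGGGTGGCTCAGGAGTTAACCAAGTGCTCAGCAAGAAGGTGCGTTATACGGACTAGCGCT; then T→U.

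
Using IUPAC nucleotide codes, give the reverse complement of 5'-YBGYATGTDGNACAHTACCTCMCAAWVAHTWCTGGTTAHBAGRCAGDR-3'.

Standard pairs A↔T, G↔C; ambiguity codes pair R↔Y, M↔K, W↔W, B↔V, D↔H, N↔N. Complement (RVCRTACAHCNTGTDATGGAGKGTTWBTDAWGACCAATDVTCYGTCHY), then reverse for 5'→3'.

5'-YHCTGYCTVDTAACCAGWADTBWTTGKGAGGTADTGTNCHACATRCVR-3'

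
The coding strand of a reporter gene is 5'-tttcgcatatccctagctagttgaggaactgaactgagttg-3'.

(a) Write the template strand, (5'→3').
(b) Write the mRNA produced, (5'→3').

(a) 5'-CAACTCAGTTCAGTTCCTCAACTAGCTAGGGATATGCGAAA-3'
(b) 5′-UUUCGCAUAUCCCUAGCUAGUUGAGGAACUGAACUGAGUUG-3′

(a) The template strand is the reverse complement of the coding strand: complement AAAGCGTATAGGGATCGATCAACTCCTTGACTTGACTCAAC, then reverse.
(b) mRNA matches the coding strand with T→U.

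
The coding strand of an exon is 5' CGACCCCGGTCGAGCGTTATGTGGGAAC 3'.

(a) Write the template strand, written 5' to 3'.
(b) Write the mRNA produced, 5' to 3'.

(a) The template strand is the reverse complement of the coding strand: complement GCTGGGGCCAGCTCGCAATACACCCTTG, then reverse.
(b) mRNA matches the coding strand with T→U.

(a) 5'-GTTCCCACATAACGCTCGACCGGGGTCG-3'
(b) 5'-CGACCCCGGUCGAGCGUUAUGUGGGAAC-3'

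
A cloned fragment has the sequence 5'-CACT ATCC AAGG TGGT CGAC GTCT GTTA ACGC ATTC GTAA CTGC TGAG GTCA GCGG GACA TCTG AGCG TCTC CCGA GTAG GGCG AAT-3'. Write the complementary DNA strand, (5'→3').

5'-ATTCGCCCTACTCGGGAGACGCTCAGATGTCCCGCTGACCTCAGCAGTTACGAATGCGTTAACAGACGTCGACCACCTTGGATAGTG-3'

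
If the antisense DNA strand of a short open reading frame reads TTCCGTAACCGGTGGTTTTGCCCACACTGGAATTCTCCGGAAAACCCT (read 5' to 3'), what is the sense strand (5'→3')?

5'-AGGGTTTTCCGGAGAATTCCAGTGTGGGCAAAACCACCGGTTACGGAA-3'

The coding strand is complementary and antiparallel to the template: take the complement (A↔T, G↔C) and reverse.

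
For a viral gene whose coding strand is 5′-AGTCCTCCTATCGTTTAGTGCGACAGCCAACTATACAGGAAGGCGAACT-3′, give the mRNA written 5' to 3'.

5′-AGUCCUCCUAUCGUUUAGUGCGACAGCCAACUAUACAGGAAGGCGAACU-3′

mRNA has the coding-strand sequence with U in place of T.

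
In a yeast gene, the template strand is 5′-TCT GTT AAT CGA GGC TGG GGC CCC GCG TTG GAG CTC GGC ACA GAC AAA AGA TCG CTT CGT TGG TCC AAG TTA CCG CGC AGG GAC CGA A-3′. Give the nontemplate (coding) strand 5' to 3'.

5′-TTCGGTCCCTGCGCGGTAACTTGGACCAACGAAGCGATCTTTTGTCTGTGCCGAGCTCCAACGCGGGGCCCCAGCCTCGATTAACAGA-3′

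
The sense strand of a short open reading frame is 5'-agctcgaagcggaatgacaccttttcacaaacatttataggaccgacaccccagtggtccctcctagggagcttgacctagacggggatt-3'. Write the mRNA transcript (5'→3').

5'-AGCUCGAAGCGGAAUGACACCUUUUCACAAACAUUUAUAGGACCGACACCCCAGUGGUCCCUCCUAGGGAGCUUGACCUAGACGGGGAUU-3'

The mRNA is synthesized from the template strand, so it matches the coding strand with T replaced by U.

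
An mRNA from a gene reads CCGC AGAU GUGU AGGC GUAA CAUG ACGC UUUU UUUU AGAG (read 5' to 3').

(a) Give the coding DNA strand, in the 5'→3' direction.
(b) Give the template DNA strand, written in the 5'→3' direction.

(a) The coding strand matches the mRNA with U→T.
(b) The template strand is the reverse complement of the coding strand.

(a) 5'-CCGCAGATGTGTAGGCGTAACATGACGCTTTTTTTTAGAG-3'
(b) 5'-CTCTAAAAAAAAGCGTCATGTTACGCCTACACATCTGCGG-3'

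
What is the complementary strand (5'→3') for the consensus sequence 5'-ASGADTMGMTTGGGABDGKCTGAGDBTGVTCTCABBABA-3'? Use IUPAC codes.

Standard pairs A↔T, G↔C; ambiguity codes pair M↔K, S↔S, B↔V, D↔H. Complement (TSCTHAKCKAACCCTVHCMGACTCHVACBAGAGTVVTVT), then reverse for 5'→3'.

5′-TVTVVTGAGABCAVHCTCAGMCHVTCCCAAKCKAHTCST-3′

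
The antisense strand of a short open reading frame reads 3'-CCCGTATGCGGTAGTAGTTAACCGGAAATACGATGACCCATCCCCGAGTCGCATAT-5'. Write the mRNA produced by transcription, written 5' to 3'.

Reading the template 3'→5' as shown, RNA polymerase pairs each base (A→U, T→A, G↔C) to build mRNA 5'→3' directly.

5'-GGGCAUACGCCAUCAUCAAUUGGCCUUUAUGCUACUGGGUAGGGGCUCAGCGUAUA-3'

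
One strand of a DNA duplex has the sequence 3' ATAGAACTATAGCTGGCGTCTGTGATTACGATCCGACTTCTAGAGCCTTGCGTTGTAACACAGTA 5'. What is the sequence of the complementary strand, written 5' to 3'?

The strand is given 3'→5', so its complement runs 5'→3' in the same left-to-right order: pair each base A↔T, G↔C.

5'-TATCTTGATATCGACCGCAGACACTAATGCTAGGCTGAAGATCTCGGAACGCAACATTGTGTCAT-3'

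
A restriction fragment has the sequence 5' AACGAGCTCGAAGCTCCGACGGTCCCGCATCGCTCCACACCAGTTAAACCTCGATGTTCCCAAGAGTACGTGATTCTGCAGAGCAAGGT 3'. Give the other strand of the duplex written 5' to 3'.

5'-ACCTTGCTCTGCAGAATCACGTACTCTTGGGAACATCGAGGTTTAACTGGTGTGGAGCGATGCGGGACCGTCGGAGCTTCGAGCTCGTT-3'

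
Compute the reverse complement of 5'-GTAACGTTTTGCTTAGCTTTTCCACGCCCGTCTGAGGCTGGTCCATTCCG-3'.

5'-CGGAATGGACCAGCCTCAGACGGGCGTGGAAAAGCTAAGCAAAACGTTAC-3'

Complement each base (A↔T, G↔C): CATTGCAAAACGAATCGAAAAGGTGCGGGCAGACTCCGACCAGGTAAGGC. Then reverse.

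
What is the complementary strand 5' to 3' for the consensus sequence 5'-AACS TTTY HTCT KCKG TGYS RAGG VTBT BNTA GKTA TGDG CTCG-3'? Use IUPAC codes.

5'-CGAGCHCATAMCTANVAVABCCTYSRCACMGMAGADRAAASGTT-3'

Standard pairs A↔T, G↔C; ambiguity codes pair R↔Y, K↔M, S↔S, B↔V, D↔H, N↔N. Complement (TTGSAAARDAGAMGMCACRSYTCCBAVAVNATCMATACHCGAGC), then reverse for 5'→3'.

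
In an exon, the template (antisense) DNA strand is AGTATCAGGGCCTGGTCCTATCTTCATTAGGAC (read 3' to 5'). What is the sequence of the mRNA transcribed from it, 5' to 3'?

Reading the template 3'→5' as shown, RNA polymerase pairs each base (A→U, T→A, G↔C) to build mRNA 5'→3' directly.

5′-UCAUAGUCCCGGACCAGGAUAGAAGUAAUCCUG-3′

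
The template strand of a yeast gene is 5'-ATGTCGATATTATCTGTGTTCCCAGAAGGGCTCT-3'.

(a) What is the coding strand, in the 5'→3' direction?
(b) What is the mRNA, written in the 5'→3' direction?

(a) 5'-AGAGCCCTTCTGGGAACACAGATAATATCGACAT-3'
(b) 5'-AGAGCCCUUCUGGGAACACAGAUAAUAUCGACAU-3'

(a) The coding strand is the reverse complement of the template: complement TACAGCTATAATAGACACAAGGGTCTTCCCGAGA, then reverse.
(b) mRNA has the coding-strand sequence with T→U.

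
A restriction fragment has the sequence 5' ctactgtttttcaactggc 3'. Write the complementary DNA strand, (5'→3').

5'-GCCAGTTGAAAAACAGTAG-3'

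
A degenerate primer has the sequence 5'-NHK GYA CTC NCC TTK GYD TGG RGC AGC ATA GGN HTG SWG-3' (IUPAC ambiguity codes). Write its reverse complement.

5'-CWSCADNCCTATGCTGCYCCAHRCMAAGGNGAGTRCMDN-3'

Standard pairs A↔T, G↔C; ambiguity codes pair R↔Y, K↔M, W↔W, S↔S, D↔H, N↔N. Complement (NDMCRTGAGNGGAAMCRHACCYCGTCGTATCCNDACSWC), then reverse for 5'→3'.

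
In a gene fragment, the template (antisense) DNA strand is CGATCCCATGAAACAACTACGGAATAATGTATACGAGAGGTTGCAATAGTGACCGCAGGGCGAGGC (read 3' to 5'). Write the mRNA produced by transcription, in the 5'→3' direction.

5'-GCUAGGGUACUUUGUUGAUGCCUUAUUACAUAUGCUCUCCAACGUUAUCACUGGCGUCCCGCUCCG-3'

Reading the template 3'→5' as shown, RNA polymerase pairs each base (A→U, T→A, G↔C) to build mRNA 5'→3' directly.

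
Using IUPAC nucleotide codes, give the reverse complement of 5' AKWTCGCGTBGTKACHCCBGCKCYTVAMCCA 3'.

5'-TGGKTBARGMGCVGGDGTMACVACGCGAWMT-3'

Standard pairs A↔T, G↔C; ambiguity codes pair Y↔R, M↔K, W↔W, B↔V, H↔D. Complement (TMWAGCGCAVCAMTGDGGVCGMGRABTKGGT), then reverse for 5'→3'.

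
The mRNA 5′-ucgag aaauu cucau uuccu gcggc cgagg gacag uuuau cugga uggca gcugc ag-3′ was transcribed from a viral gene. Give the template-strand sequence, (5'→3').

5′-CTGCAGCTGCCATCCAGATAAACTGTCCCTCGGCCGCAGGAAATGAGAATTTCTCGA-3′

Replace U with T to get the coding DNA strand: TCGAGAAATTCTCATTTCCTGCGGCCGAGGGACAGTTTATCTGGATGGCAGCTGCAG. The template strand is its reverse complement (complement AGCTCTTTAAGAGTAAAGGACGCCGGCTCCCTGTCAAATAGACCTACCGTCGACGTC, then reverse).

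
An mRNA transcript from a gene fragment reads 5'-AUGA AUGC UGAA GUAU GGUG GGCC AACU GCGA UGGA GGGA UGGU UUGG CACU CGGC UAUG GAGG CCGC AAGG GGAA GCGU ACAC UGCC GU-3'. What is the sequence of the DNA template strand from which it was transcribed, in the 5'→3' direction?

Replace U with T to get the coding DNA strand: ATGAATGCTGAAGTATGGTGGGCCAACTGCGATGGAGGGATGGTTTGGCACTCGGCTATGGAGGCCGCAAGGGGAAGCGTACACTGCCGT. The template strand is its reverse complement (complement TACTTACGACTTCATACCACCCGGTTGACGCTACCTCCCTACCAAACCGTGAGCCGATACCTCCGGCGTTCCCCTTCGCATGTGACGGCA, then reverse).

5'-ACGGCAGTGTACGCTTCCCCTTGCGGCCTCCATAGCCGAGTGCCAAACCATCCCTCCATCGCAGTTGGCCCACCATACTTCAGCATTCAT-3'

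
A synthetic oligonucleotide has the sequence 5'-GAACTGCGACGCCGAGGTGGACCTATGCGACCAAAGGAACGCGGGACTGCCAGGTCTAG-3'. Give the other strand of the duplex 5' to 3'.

5'-CTAGACCTGGCAGTCCCGCGTTCCTTTGGTCGCATAGGTCCACCTCGGCGTCGCAGTTC-3'

Pairing A↔T and G↔C gives CTTGACGCTGCGGCTCCACCTGGATACGCTGGTTTCCTTGCGCCCTGACGGTCCAGATC, running 3'→5'. Reverse for the 5'→3' convention.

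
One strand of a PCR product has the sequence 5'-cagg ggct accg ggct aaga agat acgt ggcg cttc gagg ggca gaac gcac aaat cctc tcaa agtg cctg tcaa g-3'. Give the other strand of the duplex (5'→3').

Pairing A↔T and G↔C gives GTCCCCGATGGCCCGATTCTTCTATGCACCGCGAAGCTCCCCGTCTTGCGTGTTTAGGAGAGTTTCACGGACAGTTC, running 3'→5'. Reverse for the 5'→3' convention.

5′-CTTGACAGGCACTTTGAGAGGATTTGTGCGTTCTGCCCCTCGAAGCGCCACGTATCTTCTTAGCCCGGTAGCCCCTG-3′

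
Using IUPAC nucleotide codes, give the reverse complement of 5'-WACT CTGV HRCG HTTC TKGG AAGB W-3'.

Standard pairs A↔T, G↔C; ambiguity codes pair R↔Y, K↔M, W↔W, B↔V, H↔D. Complement (WTGAGACBDYGCDAAGAMCCTTCVW), then reverse for 5'→3'.

5'-WVCTTCCMAGAADCGYDBCAGAGTW-3'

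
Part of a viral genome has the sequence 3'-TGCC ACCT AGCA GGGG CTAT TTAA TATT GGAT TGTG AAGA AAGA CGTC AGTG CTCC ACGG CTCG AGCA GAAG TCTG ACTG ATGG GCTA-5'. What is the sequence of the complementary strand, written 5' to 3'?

5'-ACGGTGGATCGTCCCCGATAAATTATAACCTAACACTTCTTTCTGCAGTCACGAGGTGCCGAGCTCGTCTTCAGACTGACTACCCGAT-3'

The strand is given 3'→5', so its complement runs 5'→3' in the same left-to-right order: pair each base A↔T, G↔C.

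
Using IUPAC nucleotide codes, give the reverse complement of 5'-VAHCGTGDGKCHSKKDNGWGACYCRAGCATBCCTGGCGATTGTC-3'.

5'-GACAATCGCCAGGVATGCTYGRGTCWCNHMMSDGMCHCACGDTB-3'

Standard pairs A↔T, G↔C; ambiguity codes pair R↔Y, K↔M, W↔W, S↔S, B↔V, D↔H, N↔N. Complement (BTDGCACHCMGDSMMHNCWCTGRGYTCGTAVGGACCGCTAACAG), then reverse for 5'→3'.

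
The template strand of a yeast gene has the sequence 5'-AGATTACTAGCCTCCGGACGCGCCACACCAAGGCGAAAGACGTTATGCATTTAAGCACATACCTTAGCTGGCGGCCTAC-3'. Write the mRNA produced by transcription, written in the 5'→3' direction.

5'-GUAGGCCGCCAGCUAAGGUAUGUGCUUAAAUGCAUAACGUCUUUCGCCUUGGUGUGGCGCGUCCGGAGGCUAGUAAUCU-3'

The mRNA has the sequence of the coding strand (reverse complement of the template) with T→U. Reverse complement of AGATTACTAGCCTCCGGACGCGCCACACCAAGGCGAAAGACGTTATGCATTTAAGCACATACCTTAGCTGGCGGCCTAC is GTAGGCCGCCAGCTAAGGTATGTGCTTAAATGCATAACGTCTTTCGCCTTGGTGTGGCGCGTCCGGAGGCTAGTAATCT; then T→U.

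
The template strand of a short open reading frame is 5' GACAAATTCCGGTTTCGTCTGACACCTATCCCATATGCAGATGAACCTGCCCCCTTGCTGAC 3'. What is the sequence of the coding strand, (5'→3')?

The coding strand is complementary and antiparallel to the template: take the complement (A↔T, G↔C) and reverse.

5'-GTCAGCAAGGGGGCAGGTTCATCTGCATATGGGATAGGTGTCAGACGAAACCGGAATTTGTC-3'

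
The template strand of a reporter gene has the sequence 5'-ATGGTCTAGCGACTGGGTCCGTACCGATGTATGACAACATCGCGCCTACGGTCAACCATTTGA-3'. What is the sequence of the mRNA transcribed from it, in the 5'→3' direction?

RNA polymerase reads the template 3'→5' and synthesizes mRNA 5'→3' by base-pairing (A→U, T→A, G↔C). The complement of the template is TACCAGATCGCTGACCCAGGCATGGCTACATACTGTTGTAGCGCGGATGCCAGTTGGTAAACT; antiparallel, so 5'→3' the coding strand is TCAAATGGTTGACCGTAGGCGCGATGTTGTCATACATCGGTACGGACCCAGTCGCTAGACCAT. Replace T with U for the mRNA.

5'-UCAAAUGGUUGACCGUAGGCGCGAUGUUGUCAUACAUCGGUACGGACCCAGUCGCUAGACCAU-3'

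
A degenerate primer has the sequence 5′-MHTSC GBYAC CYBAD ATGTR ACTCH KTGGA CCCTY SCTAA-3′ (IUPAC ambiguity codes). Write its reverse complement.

Standard pairs A↔T, G↔C; ambiguity codes pair R↔Y, M↔K, S↔S, B↔V, D↔H. Complement (KDASGCVRTGGRVTHTACAYTGAGDMACCTGGGARSGATT), then reverse for 5'→3'.

5'-TTAGSRAGGGTCCAMDGAGTYACATHTVRGGTRVCGSADK-3'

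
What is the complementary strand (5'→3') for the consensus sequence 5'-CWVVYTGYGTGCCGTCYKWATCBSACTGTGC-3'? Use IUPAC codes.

5'-GCACAGTSVGATWMRGACGGCACRCARBBWG-3'

Standard pairs A↔T, G↔C; ambiguity codes pair Y↔R, K↔M, W↔W, S↔S, B↔V. Complement (GWBBRACRCACGGCAGRMWTAGVSTGACACG), then reverse for 5'→3'.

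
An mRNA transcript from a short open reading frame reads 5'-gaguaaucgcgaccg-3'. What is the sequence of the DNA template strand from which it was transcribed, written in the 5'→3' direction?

Replace U with T to get the coding DNA strand: GAGTAATCGCGACCG. The template strand is its reverse complement (complement CTCATTAGCGCTGGC, then reverse).

5'-CGGTCGCGATTACTC-3'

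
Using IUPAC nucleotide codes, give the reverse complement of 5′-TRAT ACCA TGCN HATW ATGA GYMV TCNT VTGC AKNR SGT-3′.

5'-ACSYNMTGCABANGABKRCTCATWATDNGCATGGTATYA-3'

Standard pairs A↔T, G↔C; ambiguity codes pair R↔Y, M↔K, W↔W, S↔S, H↔D, V↔B, N↔N. Complement (AYTATGGTACGNDTAWTACTCRKBAGNABACGTMNYSCA), then reverse for 5'→3'.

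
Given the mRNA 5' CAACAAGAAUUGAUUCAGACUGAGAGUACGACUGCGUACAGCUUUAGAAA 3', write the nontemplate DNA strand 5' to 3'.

The coding DNA strand has the same 5'→3' sequence as the mRNA with U replaced by T.

5'-CAACAAGAATTGATTCAGACTGAGAGTACGACTGCGTACAGCTTTAGAAA-3'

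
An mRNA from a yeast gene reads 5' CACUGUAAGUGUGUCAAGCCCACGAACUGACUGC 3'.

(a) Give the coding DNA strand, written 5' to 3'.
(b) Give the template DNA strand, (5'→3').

(a) The coding strand matches the mRNA with U→T.
(b) The template strand is the reverse complement of the coding strand.

(a) 5'-CACTGTAAGTGTGTCAAGCCCACGAACTGACTGC-3'
(b) 5'-GCAGTCAGTTCGTGGGCTTGACACACTTACAGTG-3'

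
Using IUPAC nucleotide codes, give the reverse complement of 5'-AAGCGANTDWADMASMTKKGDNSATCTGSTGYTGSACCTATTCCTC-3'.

Standard pairs A↔T, G↔C; ambiguity codes pair Y↔R, M↔K, W↔W, S↔S, D↔H, N↔N. Complement (TTCGCTNAHWTHKTSKAMMCHNSTAGACSACRACSTGGATAAGGAG), then reverse for 5'→3'.

5′-GAGGAATAGGTSCARCASCAGATSNHCMMAKSTKHTWHANTCGCTT-3′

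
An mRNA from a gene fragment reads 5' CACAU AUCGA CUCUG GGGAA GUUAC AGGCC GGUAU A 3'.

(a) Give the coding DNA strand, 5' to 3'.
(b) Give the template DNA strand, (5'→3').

(a) The coding strand matches the mRNA with U→T.
(b) The template strand is the reverse complement of the coding strand.

(a) 5′-CACATATCGACTCTGGGGAAGTTACAGGCCGGTATA-3′
(b) 5′-TATACCGGCCTGTAACTTCCCCAGAGTCGATATGTG-3′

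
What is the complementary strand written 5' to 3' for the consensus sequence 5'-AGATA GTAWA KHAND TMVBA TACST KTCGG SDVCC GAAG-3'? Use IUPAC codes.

Standard pairs A↔T, G↔C; ambiguity codes pair M↔K, W↔W, S↔S, B↔V, D↔H, N↔N. Complement (TCTATCATWTMDTNHAKBVTATGSAMAGCCSHBGGCTTC), then reverse for 5'→3'.

5'-CTTCGGBHSCCGAMASGTATVBKAHNTDMTWTACTATCT-3'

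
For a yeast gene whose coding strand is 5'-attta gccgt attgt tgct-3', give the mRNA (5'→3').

5'-AUUUAGCCGUAUUGUUGCU-3'

mRNA has the coding-strand sequence with U in place of T.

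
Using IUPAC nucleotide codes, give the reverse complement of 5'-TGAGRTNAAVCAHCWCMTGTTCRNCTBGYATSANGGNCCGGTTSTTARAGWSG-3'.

Standard pairs A↔T, G↔C; ambiguity codes pair R↔Y, M↔K, W↔W, S↔S, B↔V, H↔D, N↔N. Complement (ACTCYANTTBGTDGWGKACAAGYNGAVCRTASTNCCNGGCCAASAATYTCWSC), then reverse for 5'→3'.

5'-CSWCTYTAASAACCGGNCCNTSATRCVAGNYGAACAKGWGDTGBTTNAYCTCA-3'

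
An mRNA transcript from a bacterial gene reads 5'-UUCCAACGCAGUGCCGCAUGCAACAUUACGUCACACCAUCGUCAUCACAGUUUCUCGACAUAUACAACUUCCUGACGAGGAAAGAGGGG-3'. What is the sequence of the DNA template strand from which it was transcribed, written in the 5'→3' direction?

5'-CCCCTCTTTCCTCGTCAGGAAGTTGTATATGTCGAGAAACTGTGATGACGATGGTGTGACGTAATGTTGCATGCGGCACTGCGTTGGAA-3'

Replace U with T to get the coding DNA strand: TTCCAACGCAGTGCCGCATGCAACATTACGTCACACCATCGTCATCACAGTTTCTCGACATATACAACTTCCTGACGAGGAAAGAGGGG. The template strand is its reverse complement (complement AAGGTTGCGTCACGGCGTACGTTGTAATGCAGTGTGGTAGCAGTAGTGTCAAAGAGCTGTATATGTTGAAGGACTGCTCCTTTCTCCCC, then reverse).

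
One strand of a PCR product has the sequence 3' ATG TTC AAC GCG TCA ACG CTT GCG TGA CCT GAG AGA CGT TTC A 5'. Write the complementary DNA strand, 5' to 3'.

The strand is given 3'→5', so its complement runs 5'→3' in the same left-to-right order: pair each base A↔T, G↔C.

5'-TACAAGTTGCGCAGTTGCGAACGCACTGGACTCTCTGCAAAGT-3'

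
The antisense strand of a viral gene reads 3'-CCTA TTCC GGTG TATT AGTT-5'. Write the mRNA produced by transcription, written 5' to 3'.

5'-GGAUAAGGCCACAUAAUCAA-3'

Reading the template 3'→5' as shown, RNA polymerase pairs each base (A→U, T→A, G↔C) to build mRNA 5'→3' directly.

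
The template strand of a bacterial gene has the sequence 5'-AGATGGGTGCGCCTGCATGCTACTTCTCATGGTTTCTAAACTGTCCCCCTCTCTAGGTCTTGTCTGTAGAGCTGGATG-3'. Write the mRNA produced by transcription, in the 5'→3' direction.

5'-CAUCCAGCUCUACAGACAAGACCUAGAGAGGGGGACAGUUUAGAAACCAUGAGAAGUAGCAUGCAGGCGCACCCAUCU-3'

RNA polymerase reads the template 3'→5' and synthesizes mRNA 5'→3' by base-pairing (A→U, T→A, G↔C). The complement of the template is TCTACCCACGCGGACGTACGATGAAGAGTACCAAAGATTTGACAGGGGGAGAGATCCAGAACAGACATCTCGACCTAC; antiparallel, so 5'→3' the coding strand is CATCCAGCTCTACAGACAAGACCTAGAGAGGGGGACAGTTTAGAAACCATGAGAAGTAGCATGCAGGCGCACCCATCT. Replace T with U for the mRNA.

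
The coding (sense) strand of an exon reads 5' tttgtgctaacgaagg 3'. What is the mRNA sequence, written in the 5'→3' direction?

mRNA has the coding-strand sequence with U in place of T.

5'-UUUGUGCUAACGAAGG-3'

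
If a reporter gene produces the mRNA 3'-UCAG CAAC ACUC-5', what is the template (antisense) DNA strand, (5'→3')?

5'-AGTCGTTGTGAG-3'

Written 5'→3' the mRNA is CUCACAACGACU, so the coding DNA strand is CTCACAACGACT. The template is its reverse complement.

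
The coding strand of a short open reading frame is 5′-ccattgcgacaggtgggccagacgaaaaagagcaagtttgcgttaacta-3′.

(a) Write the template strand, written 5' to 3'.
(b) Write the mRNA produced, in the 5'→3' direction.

(a) The template strand is the reverse complement of the coding strand: complement GGTAACGCTGTCCACCCGGTCTGCTTTTTCTCGTTCAAACGCAATTGAT, then reverse.
(b) mRNA matches the coding strand with T→U.

(a) 5'-TAGTTAACGCAAACTTGCTCTTTTTCGTCTGGCCCACCTGTCGCAATGG-3'
(b) 5'-CCAUUGCGACAGGUGGGCCAGACGAAAAAGAGCAAGUUUGCGUUAACUA-3'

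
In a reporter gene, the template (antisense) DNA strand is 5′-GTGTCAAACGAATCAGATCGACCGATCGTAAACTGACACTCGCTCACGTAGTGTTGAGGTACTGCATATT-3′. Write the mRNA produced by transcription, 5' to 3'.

The mRNA has the sequence of the coding strand (reverse complement of the template) with T→U. Reverse complement of GTGTCAAACGAATCAGATCGACCGATCGTAAACTGACACTCGCTCACGTAGTGTTGAGGTACTGCATATT is AATATGCAGTACCTCAACACTACGTGAGCGAGTGTCAGTTTACGATCGGTCGATCTGATTCGTTTGACAC; then T→U.

5′-AAUAUGCAGUACCUCAACACUACGUGAGCGAGUGUCAGUUUACGAUCGGUCGAUCUGAUUCGUUUGACAC-3′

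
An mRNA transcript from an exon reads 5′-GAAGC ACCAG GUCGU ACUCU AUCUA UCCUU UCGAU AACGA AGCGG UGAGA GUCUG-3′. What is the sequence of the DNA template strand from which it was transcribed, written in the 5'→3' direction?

Replace U with T to get the coding DNA strand: GAAGCACCAGGTCGTACTCTATCTATCCTTTCGATAACGAAGCGGTGAGAGTCTG. The template strand is its reverse complement (complement CTTCGTGGTCCAGCATGAGATAGATAGGAAAGCTATTGCTTCGCCACTCTCAGAC, then reverse).

5'-CAGACTCTCACCGCTTCGTTATCGAAAGGATAGATAGAGTACGACCTGGTGCTTC-3'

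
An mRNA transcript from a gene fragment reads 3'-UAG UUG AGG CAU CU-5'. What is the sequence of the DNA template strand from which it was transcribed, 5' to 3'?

5'-ATCAACTCCGTAGA-3'

Written 5'→3' the mRNA is UCUACGGAGUUGAU, so the coding DNA strand is TCTACGGAGTTGAT. The template is its reverse complement.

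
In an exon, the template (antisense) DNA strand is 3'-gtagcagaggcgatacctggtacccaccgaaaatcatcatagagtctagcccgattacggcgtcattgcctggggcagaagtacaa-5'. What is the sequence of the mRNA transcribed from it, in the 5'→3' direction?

Reading the template 3'→5' as shown, RNA polymerase pairs each base (A→U, T→A, G↔C) to build mRNA 5'→3' directly.

5'-CAUCGUCUCCGCUAUGGACCAUGGGUGGCUUUUAGUAGUAUCUCAGAUCGGGCUAAUGCCGCAGUAACGGACCCCGUCUUCAUGUU-3'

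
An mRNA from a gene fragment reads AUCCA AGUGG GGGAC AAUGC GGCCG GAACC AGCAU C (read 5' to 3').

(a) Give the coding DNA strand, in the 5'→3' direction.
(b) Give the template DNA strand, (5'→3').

(a) 5'-ATCCAAGTGGGGGACAATGCGGCCGGAACCAGCATC-3'
(b) 5'-GATGCTGGTTCCGGCCGCATTGTCCCCCACTTGGAT-3'

(a) The coding strand matches the mRNA with U→T.
(b) The template strand is the reverse complement of the coding strand.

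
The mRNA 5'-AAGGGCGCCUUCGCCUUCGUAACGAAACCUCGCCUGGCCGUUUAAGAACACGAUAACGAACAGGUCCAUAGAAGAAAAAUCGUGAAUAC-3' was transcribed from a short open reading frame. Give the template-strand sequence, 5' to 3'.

Replace U with T to get the coding DNA strand: AAGGGCGCCTTCGCCTTCGTAACGAAACCTCGCCTGGCCGTTTAAGAACACGATAACGAACAGGTCCATAGAAGAAAAATCGTGAATAC. The template strand is its reverse complement (complement TTCCCGCGGAAGCGGAAGCATTGCTTTGGAGCGGACCGGCAAATTCTTGTGCTATTGCTTGTCCAGGTATCTTCTTTTTAGCACTTATG, then reverse).

5′-GTATTCACGATTTTTCTTCTATGGACCTGTTCGTTATCGTGTTCTTAAACGGCCAGGCGAGGTTTCGTTACGAAGGCGAAGGCGCCCTT-3′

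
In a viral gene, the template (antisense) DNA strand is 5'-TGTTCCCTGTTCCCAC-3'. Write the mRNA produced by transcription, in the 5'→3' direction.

5'-GUGGGAACAGGGAACA-3'

The mRNA has the sequence of the coding strand (reverse complement of the template) with T→U. Reverse complement of TGTTCCCTGTTCCCAC is GTGGGAACAGGGAACA; then T→U.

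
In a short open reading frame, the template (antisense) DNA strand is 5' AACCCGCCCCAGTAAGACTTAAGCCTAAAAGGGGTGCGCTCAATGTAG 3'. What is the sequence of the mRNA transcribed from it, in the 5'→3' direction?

5'-CUACAUUGAGCGCACCCCUUUUAGGCUUAAGUCUUACUGGGGCGGGUU-3'

RNA polymerase reads the template 3'→5' and synthesizes mRNA 5'→3' by base-pairing (A→U, T→A, G↔C). The complement of the template is TTGGGCGGGGTCATTCTGAATTCGGATTTTCCCCACGCGAGTTACATC; antiparallel, so 5'→3' the coding strand is CTACATTGAGCGCACCCCTTTTAGGCTTAAGTCTTACTGGGGCGGGTT. Replace T with U for the mRNA.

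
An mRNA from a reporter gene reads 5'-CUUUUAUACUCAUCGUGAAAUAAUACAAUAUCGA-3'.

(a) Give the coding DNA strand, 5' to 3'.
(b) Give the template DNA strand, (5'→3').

(a) 5'-CTTTTATACTCATCGTGAAATAATACAATATCGA-3'
(b) 5'-TCGATATTGTATTATTTCACGATGAGTATAAAAG-3'

(a) The coding strand matches the mRNA with U→T.
(b) The template strand is the reverse complement of the coding strand.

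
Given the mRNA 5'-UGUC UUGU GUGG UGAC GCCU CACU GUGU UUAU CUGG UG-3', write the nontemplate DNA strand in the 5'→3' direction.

The coding DNA strand has the same 5'→3' sequence as the mRNA with U replaced by T.

5'-TGTCTTGTGTGGTGACGCCTCACTGTGTTTATCTGGTG-3'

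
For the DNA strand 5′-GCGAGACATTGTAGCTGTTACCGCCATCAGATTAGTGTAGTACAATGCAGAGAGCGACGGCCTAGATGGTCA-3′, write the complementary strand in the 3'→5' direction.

3'-CGCTCTGTAACATCGACAATGGCGGTAGTCTAATCACATCATGTTACGTCTCTCGCTGCCGGATCTACCAGT-5'

Base-pairing A↔T, G↔C gives the complement. The complementary strand is antiparallel, so paired with a 5'→3' strand it runs 3'→5'.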